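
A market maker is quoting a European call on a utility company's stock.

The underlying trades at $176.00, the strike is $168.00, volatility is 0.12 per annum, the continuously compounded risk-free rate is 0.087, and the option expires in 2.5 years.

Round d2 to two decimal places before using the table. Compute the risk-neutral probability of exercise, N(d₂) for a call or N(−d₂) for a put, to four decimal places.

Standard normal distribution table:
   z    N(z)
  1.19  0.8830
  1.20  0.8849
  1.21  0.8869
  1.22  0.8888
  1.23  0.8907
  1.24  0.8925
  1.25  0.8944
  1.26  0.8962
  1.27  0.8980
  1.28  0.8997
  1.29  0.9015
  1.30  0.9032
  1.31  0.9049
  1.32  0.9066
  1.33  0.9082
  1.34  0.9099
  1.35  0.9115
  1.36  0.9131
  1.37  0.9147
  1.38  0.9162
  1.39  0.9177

σ√T = 0.12 × 1.5811 = 0.1897
d₁ = [ln(176/168) + (0.087 + 0.12²/2)·2.5] / 0.1897 = [0.0465 + 0.2355] / 0.1897 = 1.4864 → 1.49
d₂ = d₁ − σ√T = 1.4864 − 0.1897 = 1.2966 → 1.30
Pr(exercise) under Q = N(d₂) = 0.9032

0.9032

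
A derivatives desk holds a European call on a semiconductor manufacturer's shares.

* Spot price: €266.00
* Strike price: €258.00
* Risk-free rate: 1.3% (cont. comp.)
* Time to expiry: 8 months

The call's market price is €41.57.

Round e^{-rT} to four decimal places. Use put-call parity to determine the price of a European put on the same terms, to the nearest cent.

€31.35

exp(−rT) = exp(−0.013·0.6667) = 0.9914
Put-call parity: C − P = S − K·e^(−rT) = 266 − 258·0.9914 = 266 − 255.7812 = 10.2188
P = C − (C − P) = 41.57 − (10.2188) = 31.3512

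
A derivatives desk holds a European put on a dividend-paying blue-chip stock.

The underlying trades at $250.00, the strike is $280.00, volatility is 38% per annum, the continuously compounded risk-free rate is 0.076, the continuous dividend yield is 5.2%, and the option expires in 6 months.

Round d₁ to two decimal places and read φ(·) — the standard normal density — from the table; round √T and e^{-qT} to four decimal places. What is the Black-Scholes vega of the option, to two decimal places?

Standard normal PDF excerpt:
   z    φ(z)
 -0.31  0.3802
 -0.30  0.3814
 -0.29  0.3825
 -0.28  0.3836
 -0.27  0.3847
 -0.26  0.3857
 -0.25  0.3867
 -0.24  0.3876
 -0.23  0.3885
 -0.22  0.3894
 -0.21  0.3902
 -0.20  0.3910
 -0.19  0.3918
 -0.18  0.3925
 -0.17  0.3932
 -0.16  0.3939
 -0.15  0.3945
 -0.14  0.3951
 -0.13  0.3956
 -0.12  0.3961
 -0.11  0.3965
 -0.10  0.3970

66.76

σ√T = 0.38 × 0.7071 = 0.2687
d₁ = [ln(250/280) + (0.076 − 0.052 + 0.38²/2)·0.5] / 0.2687 = [-0.1133 + 0.0481] / 0.2687 = -0.2428 → -0.24
√T = √0.5 = 0.7071
φ(d₁) = φ(-0.24) = 0.3876
e^(−qT) = e^(−0.052·0.5) = 0.9743
vega = S·e^(−qT)·φ(d₁)·√T = 250·0.9743·0.3876·0.7071 = 66.7571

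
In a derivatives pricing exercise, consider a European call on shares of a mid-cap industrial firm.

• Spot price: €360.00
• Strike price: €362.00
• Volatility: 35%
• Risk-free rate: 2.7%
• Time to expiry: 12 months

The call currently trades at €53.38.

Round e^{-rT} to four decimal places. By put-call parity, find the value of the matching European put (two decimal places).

e^(−rT) = e^(−0.027·1) = 0.9734
Put-call parity: C − P = S − K·e^(−rT) = 360 − 362·0.9734 = 360 − 352.3708 = 7.6292
P = C − (C − P) = 53.38 − (7.6292) = 45.7508

€45.75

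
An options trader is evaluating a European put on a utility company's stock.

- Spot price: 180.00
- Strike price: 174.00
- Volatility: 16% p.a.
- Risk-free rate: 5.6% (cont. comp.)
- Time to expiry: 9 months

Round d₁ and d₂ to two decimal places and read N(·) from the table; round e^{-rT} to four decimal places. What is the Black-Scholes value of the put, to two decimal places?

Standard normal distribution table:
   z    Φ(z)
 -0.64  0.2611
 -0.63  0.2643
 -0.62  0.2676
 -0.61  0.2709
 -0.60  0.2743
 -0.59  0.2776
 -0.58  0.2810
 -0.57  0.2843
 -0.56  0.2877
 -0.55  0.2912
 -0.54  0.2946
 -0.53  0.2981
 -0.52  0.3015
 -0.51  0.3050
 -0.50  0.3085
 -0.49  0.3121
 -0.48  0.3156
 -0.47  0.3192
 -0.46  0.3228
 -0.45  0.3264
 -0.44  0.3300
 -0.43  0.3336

σ√T = 0.16 × 0.8660 = 0.1386
d₁ = [ln(180/174) + (0.056 + 0.16²/2)·0.75] / 0.1386 = [0.0339 + 0.0516] / 0.1386 = 0.6171 → 0.62
d₂ = d₁ − σ√T = 0.6171 − 0.1386 = 0.4785 → 0.48
exp(−rT) = exp(−0.056·0.75) = 0.9589
P = 174·0.9589·N(-0.48) − 180·N(-0.62) = 174·0.9589·0.3156 − 180·0.2676 = 52.6574 − 48.1680 = 4.4894

4.49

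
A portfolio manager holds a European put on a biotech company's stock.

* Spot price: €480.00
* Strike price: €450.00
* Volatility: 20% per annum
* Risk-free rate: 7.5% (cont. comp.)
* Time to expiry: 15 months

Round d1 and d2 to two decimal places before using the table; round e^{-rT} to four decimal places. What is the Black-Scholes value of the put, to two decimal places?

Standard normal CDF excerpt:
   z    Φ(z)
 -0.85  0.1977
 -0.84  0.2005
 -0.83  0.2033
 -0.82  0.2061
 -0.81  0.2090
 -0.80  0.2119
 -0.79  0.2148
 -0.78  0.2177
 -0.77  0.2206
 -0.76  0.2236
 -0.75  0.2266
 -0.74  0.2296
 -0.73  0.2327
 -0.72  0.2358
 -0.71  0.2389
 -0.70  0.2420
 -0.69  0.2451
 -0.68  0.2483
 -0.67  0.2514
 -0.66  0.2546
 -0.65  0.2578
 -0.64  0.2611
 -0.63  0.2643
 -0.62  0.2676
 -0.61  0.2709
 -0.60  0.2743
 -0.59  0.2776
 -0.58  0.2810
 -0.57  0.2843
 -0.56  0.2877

σ√T = 0.2·√1.25 = 0.2236
d₁ = [ln(480/450) + (0.075 + 0.2²/2)·1.25] / 0.2236 = [0.0645 + 0.1187] / 0.2236 = 0.8197 which rounds to 0.82
d₂ = d₁ − σ√T = 0.8197 − 0.2236 = 0.5961 which rounds to 0.60
exp(−rT) = exp(−0.075·1.25) = 0.9105
P = 450·0.9105·N(-0.60) − 480·N(-0.82) = 450·0.9105·0.2743 − 480·0.2061 = 112.3876 − 98.9280 = 13.4596

€13.46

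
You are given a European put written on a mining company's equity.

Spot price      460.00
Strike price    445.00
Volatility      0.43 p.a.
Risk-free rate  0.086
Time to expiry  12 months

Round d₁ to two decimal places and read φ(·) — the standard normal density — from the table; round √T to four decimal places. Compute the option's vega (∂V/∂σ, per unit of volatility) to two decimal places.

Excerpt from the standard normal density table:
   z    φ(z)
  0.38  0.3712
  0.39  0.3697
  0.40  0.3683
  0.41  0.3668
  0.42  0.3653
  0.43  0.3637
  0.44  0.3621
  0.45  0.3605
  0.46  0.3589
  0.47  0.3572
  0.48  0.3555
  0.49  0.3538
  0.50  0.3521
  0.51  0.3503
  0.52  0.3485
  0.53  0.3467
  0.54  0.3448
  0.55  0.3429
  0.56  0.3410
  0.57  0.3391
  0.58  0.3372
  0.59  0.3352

T = 1;  σ√T = 0.4300
d₁ = [ln(460/445) + (0.086 + 0.43²/2)·1] / 0.4300 = [0.0332 + 0.1784] / 0.4300 = 0.4921 ⇒ 0.49
√T = √1 = 1.0000
φ(d₁) = φ(0.49) = 0.3538
vega = S·φ(d₁)·√T = 460·0.3538·1.0000 = 162.7480

162.75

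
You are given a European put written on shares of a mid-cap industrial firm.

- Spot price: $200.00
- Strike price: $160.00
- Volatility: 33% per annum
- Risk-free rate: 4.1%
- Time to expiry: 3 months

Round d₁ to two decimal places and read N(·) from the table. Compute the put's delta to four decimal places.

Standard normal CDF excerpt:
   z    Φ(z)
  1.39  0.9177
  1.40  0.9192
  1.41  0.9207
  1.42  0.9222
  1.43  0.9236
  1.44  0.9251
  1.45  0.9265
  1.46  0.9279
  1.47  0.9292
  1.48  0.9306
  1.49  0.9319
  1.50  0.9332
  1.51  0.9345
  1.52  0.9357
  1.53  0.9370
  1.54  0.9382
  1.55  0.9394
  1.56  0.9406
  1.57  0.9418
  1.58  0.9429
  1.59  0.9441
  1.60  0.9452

σ√T = 0.33 × 0.5000 = 0.1650
d₁ = [ln(200/160) + (0.041 + 0.33²/2)·0.25] / 0.1650 = [0.2231 + 0.0239] / 0.1650 = 1.4970 ⇒ 1.50
N(d₁) = N(1.50) = 0.9332
Δ_put = N(d₁) − 1 = 0.9332 − 1 = -0.0668

-0.0668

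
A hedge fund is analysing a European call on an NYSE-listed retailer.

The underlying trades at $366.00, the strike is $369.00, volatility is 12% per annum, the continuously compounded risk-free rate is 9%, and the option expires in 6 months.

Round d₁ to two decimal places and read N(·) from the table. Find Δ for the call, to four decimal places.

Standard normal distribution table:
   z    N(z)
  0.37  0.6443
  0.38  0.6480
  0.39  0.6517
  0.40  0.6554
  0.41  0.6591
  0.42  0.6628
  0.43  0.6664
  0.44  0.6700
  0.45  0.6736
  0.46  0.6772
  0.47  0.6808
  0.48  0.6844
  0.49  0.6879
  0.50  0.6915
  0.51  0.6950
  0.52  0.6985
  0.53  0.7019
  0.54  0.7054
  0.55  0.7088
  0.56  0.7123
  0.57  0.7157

0.6844

T = 0.5;  σ√T = 0.0849
ln(S/K) + (r + σ²/2)T = ln(366/369) + (0.09 + 0.12²/2)·0.5 = -0.0082 + 0.0486 = 0.0404
d₁ = 0.0404 / 0.0849 = 0.4766 which rounds to 0.48
N(d₁) = N(0.48) = 0.6844
Δ_call = N(d₁) = 0.6844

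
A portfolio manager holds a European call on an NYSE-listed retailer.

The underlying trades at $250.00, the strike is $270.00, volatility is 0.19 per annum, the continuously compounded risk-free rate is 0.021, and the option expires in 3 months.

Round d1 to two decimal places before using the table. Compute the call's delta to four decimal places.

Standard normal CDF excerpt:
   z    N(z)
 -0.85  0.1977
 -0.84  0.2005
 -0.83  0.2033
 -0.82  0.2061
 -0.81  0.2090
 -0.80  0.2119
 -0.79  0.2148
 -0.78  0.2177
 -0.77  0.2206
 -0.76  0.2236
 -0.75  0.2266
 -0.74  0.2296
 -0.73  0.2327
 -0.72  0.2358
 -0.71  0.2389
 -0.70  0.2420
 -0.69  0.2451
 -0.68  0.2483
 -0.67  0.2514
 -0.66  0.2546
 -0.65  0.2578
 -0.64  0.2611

0.2389

σ√T = 0.19·√0.25 = 0.0950
ln(S/K) + (r + σ²/2)T = ln(250/270) + (0.021 + 0.19²/2)·0.25 = -0.0770 + 0.0098 = -0.0672
d₁ = -0.0672 / 0.0950 = -0.7074 which rounds to -0.71
N(d₁) = N(-0.71) = 0.2389
Δ_call = N(d₁) = 0.2389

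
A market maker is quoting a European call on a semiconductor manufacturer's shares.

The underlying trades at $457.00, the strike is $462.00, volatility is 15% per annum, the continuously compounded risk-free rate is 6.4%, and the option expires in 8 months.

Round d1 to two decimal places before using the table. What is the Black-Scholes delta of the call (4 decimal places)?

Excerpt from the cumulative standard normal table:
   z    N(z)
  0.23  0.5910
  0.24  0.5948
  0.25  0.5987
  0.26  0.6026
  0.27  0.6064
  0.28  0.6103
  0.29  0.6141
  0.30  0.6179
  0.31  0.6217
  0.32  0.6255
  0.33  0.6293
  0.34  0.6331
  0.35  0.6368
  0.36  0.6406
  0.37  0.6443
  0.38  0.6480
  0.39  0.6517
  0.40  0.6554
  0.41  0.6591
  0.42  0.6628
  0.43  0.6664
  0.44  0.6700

0.6255

σ√T = 0.15 × 0.8165 = 0.1225
ln(S/K) + (r + σ²/2)T = ln(457/462) + (0.064 + 0.15²/2)·0.6667 = -0.0109 + 0.0502 = 0.0393
d₁ = 0.0393 / 0.1225 = 0.3208 → 0.32
N(d₁) = N(0.32) = 0.6255
Δ_call = N(d₁) = 0.6255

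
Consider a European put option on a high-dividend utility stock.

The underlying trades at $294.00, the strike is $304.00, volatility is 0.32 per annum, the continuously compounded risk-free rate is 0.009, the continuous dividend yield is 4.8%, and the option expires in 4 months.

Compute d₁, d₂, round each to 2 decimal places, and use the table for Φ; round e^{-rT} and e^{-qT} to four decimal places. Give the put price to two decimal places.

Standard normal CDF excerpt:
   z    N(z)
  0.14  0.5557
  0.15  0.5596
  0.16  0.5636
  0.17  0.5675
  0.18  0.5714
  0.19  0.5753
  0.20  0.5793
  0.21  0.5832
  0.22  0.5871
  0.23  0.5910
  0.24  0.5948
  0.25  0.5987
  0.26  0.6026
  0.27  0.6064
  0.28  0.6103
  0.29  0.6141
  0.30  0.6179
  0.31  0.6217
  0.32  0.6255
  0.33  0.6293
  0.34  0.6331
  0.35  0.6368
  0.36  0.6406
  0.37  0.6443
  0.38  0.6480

σ√T = 0.32 × 0.5774 = 0.1848
d₁ = [ln(294/304) + (0.009 − 0.048 + ½·0.32²)·0.3333] / (σ√T) = (-0.0334 + 0.0041) / 0.1848 = -0.1590 which rounds to -0.16
d₂ = -0.1590 − 0.1848 = -0.3438 which rounds to -0.34
exp(−qT) = exp(−0.048·0.3333) = 0.9841;  exp(−rT) = exp(−0.009·0.3333) = 0.9970
N(−d₂) = N(0.34) = 0.6331;  N(−d₁) = N(0.16) = 0.5636
P = 304·0.9970·0.6331 − 294·0.9841·0.5636 = 191.8850 − 163.0638 = 28.8212

$28.82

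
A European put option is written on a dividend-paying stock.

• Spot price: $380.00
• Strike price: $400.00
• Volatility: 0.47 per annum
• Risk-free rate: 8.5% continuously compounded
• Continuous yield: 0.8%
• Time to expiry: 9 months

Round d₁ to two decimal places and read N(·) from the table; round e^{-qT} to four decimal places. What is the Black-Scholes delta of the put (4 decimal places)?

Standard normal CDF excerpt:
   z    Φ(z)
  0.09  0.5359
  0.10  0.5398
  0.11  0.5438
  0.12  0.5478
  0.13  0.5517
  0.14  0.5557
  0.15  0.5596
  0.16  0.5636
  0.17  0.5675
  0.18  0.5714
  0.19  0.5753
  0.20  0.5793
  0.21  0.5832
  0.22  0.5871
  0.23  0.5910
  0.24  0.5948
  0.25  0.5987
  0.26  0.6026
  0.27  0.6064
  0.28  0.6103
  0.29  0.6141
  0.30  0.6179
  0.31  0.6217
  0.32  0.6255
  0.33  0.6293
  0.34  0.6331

-0.4104

σ√T = 0.47·√0.75 = 0.4070
d₁ = [ln(380/400) + (0.085 − 0.008 + ½·0.47²)·0.75] / (σ√T) = (-0.0513 + 0.1406) / 0.4070 = 0.2194 which rounds to 0.22
N(d₁) = N(0.22) = 0.5871
Δ_put = exp(−qT)·(N(d₁) − 1) = 0.9940·(0.5871 − 1) = -0.4104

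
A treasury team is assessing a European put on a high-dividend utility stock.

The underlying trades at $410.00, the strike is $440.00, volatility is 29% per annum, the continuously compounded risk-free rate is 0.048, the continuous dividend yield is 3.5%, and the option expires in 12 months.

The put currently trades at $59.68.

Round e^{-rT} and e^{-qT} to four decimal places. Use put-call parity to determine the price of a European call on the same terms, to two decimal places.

$36.21

e^(−qT) = e^(−0.035·1) = 0.9656;  e^(−rT) = e^(−0.048·1) = 0.9531
Put-call parity: C − P = S·e^(−qT) − K·e^(−rT) = 410·0.9656 − 440·0.9531 = 395.8960 − 419.3640 = -23.4680
C = P + (C − P) = 59.68 + (-23.4680) = 36.2120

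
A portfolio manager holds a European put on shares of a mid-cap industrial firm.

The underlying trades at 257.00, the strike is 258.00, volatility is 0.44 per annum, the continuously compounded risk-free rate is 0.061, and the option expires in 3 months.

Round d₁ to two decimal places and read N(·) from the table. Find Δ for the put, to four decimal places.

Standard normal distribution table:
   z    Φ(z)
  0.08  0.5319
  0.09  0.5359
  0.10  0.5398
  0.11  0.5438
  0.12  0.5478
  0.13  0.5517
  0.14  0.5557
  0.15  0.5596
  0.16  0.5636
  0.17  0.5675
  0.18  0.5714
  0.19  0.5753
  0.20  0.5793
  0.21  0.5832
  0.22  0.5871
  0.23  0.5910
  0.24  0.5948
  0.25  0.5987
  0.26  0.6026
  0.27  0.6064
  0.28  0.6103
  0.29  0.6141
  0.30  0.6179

-0.4364

T = 0.25;  σ√T = 0.2200
d₁ = [ln(257/258) + (0.061 + 0.44²/2)·0.25] / 0.2200 = [-0.0039 + 0.0394] / 0.2200 = 0.1617 ≈ 0.16
N(d₁) = N(0.16) = 0.5636
Δ_put = N(d₁) − 1 = 0.5636 − 1 = -0.4364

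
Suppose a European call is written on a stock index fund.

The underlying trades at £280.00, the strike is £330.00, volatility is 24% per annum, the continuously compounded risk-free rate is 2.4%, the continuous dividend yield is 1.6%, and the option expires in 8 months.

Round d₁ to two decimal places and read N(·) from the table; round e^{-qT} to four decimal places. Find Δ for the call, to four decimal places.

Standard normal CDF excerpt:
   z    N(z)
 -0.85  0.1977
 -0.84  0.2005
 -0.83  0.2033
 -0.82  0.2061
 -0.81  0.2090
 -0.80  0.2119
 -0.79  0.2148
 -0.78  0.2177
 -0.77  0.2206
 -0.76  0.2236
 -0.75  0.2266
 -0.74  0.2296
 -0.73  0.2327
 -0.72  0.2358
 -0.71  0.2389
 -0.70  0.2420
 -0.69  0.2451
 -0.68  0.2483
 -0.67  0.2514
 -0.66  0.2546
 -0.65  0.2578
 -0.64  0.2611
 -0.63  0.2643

0.2364

T = 0.6667;  σ√T = 0.1960
d₁ = [ln(280/330) + (0.024 − 0.016 + ½·0.24²)·0.6667] / (σ√T) = (-0.1643 + 0.0245) / 0.1960 = -0.7133 which rounds to -0.71
N(d₁) = N(-0.71) = 0.2389
Δ_call = exp(−qT)·N(d₁) = 0.9894·0.2389 = 0.2364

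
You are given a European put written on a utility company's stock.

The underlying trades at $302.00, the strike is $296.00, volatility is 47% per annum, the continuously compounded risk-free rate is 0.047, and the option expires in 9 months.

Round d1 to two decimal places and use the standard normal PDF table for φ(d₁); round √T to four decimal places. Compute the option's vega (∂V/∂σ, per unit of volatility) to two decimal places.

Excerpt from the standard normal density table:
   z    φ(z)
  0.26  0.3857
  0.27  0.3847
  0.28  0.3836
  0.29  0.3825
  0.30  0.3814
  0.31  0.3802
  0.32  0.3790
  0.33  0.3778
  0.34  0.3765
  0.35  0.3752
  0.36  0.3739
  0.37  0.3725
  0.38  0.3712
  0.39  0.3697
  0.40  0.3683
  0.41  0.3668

σ√T = 0.47·√0.75 = 0.4070
d₁ = [ln(302/296) + (0.047 + 0.47²/2)·0.75] / 0.4070 = [0.0201 + 0.1181] / 0.4070 = 0.3394 which rounds to 0.34
√T = √0.75 = 0.8660
φ(d₁) = φ(0.34) = 0.3765
vega = S·φ(d₁)·√T = 302·0.3765·0.8660 = 98.4668

98.47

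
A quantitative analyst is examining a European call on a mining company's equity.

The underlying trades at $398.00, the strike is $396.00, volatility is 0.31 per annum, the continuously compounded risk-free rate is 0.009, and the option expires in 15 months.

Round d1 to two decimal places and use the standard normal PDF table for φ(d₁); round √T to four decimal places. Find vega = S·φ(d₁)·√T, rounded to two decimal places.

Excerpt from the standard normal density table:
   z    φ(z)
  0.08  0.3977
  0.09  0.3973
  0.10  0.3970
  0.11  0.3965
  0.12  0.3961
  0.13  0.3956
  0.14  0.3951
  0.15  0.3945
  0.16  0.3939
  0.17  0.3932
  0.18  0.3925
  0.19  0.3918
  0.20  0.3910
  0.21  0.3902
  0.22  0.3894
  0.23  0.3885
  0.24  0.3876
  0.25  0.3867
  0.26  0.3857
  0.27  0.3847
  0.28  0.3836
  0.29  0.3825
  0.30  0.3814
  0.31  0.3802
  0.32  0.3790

173.27

σ√T = 0.31 × 1.1180 = 0.3466
d₁ = [ln(398/396) + (0.009 + ½·0.31²)·1.25] / (σ√T) = (0.0050 + 0.0713) / 0.3466 = 0.2203 → 0.22
√T = √1.25 = 1.1180
φ(d₁) = φ(0.22) = 0.3894
vega = S·φ(d₁)·√T = 398·0.3894·1.1180 = 173.2690
(Vega is the same for a European call and put with the same parameters.)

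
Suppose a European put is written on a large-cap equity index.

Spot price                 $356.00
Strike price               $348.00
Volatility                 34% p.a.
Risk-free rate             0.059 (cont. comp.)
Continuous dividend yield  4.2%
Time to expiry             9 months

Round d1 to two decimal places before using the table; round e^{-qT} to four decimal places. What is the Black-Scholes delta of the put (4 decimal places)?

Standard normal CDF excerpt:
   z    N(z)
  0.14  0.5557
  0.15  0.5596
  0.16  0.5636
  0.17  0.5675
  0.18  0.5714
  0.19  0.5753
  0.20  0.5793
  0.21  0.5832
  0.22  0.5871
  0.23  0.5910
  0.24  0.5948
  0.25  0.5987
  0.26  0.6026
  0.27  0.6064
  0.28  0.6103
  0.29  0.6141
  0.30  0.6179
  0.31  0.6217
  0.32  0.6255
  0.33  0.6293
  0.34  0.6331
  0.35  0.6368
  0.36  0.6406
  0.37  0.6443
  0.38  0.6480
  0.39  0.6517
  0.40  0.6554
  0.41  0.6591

σ√T = 0.34 × 0.8660 = 0.2944
ln(S/K) + (r − q + σ²/2)T = ln(356/348) + (0.059 − 0.042 + 0.34²/2)·0.75 = 0.0227 + 0.0561 = 0.0788
d₁ = 0.0788 / 0.2944 = 0.2677 ≈ 0.27
N(d₁) = N(0.27) = 0.6064
Δ_put = exp(−qT)·(N(d₁) − 1) = 0.9690·(0.6064 − 1) = -0.3814

-0.3814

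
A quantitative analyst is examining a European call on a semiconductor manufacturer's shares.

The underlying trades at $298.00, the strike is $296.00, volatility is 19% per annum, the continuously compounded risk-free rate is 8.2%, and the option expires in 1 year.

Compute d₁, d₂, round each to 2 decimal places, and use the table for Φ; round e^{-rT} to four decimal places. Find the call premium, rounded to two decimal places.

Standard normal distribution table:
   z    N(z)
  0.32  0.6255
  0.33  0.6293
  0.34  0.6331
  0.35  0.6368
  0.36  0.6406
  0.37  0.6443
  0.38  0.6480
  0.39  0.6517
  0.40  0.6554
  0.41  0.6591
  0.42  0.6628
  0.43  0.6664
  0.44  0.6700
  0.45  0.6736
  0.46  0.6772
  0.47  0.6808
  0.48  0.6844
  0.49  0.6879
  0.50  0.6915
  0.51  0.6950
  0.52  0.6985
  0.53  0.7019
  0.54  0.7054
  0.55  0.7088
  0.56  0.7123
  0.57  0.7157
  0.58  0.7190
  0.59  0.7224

σ√T = 0.19·√1 = 0.1900
d₁ = [ln(298/296) + (0.082 + 0.19²/2)·1] / 0.1900 = [0.0067 + 0.1001] / 0.1900 = 0.5620 ⇒ 0.56
d₂ = d₁ − σ√T = 0.5620 − 0.1900 = 0.3720 ⇒ 0.37
exp(−rT) = exp(−0.082·1) = 0.9213
N(d₁) = N(0.56) = 0.7123;  N(d₂) = N(0.37) = 0.6443
C = 298·0.7123 − 296·0.9213·0.6443 = 212.2654 − 175.7037 = 36.5617

$36.56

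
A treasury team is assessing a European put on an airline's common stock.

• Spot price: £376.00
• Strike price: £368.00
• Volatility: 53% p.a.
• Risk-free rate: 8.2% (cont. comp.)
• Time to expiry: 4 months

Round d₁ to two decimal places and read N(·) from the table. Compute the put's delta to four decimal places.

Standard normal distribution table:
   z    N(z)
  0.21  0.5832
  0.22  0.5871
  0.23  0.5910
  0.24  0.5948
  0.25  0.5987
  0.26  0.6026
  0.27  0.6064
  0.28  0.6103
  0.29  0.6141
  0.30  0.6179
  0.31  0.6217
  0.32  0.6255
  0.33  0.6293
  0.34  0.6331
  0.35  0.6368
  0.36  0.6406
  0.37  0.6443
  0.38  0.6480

T = 0.3333;  σ√T = 0.3060
d₁ = [ln(376/368) + (0.082 + 0.53²/2)·0.3333] / 0.3060 = [0.0215 + 0.0742] / 0.3060 = 0.3126 ≈ 0.31
N(d₁) = N(0.31) = 0.6217
Δ_put = N(d₁) − 1 = 0.6217 − 1 = -0.3783

-0.3783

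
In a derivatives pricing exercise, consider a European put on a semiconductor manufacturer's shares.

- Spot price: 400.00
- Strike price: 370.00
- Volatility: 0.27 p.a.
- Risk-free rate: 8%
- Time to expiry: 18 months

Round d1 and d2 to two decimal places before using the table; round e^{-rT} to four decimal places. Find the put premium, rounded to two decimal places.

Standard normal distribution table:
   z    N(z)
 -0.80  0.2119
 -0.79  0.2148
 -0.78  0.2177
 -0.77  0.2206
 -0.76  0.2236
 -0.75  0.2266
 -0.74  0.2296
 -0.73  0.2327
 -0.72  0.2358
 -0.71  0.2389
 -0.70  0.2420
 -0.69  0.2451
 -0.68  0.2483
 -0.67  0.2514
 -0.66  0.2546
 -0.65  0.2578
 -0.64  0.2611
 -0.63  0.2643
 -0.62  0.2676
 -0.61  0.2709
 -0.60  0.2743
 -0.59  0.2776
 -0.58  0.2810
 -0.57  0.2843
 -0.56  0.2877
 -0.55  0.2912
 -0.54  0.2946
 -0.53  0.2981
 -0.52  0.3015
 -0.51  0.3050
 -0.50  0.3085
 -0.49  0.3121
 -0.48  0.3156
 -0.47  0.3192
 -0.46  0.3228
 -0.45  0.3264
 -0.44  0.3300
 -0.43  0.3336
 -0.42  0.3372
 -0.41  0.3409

20.03

σ√T = 0.27·√1.5 = 0.3307
ln(S/K) + (r + σ²/2)T = ln(400/370) + (0.08 + 0.27²/2)·1.5 = 0.0780 + 0.1747 = 0.2526
d₁ = 0.2526 / 0.3307 = 0.7640 which rounds to 0.76
d₂ = d₁ − σ√T = 0.7640 − 0.3307 = 0.4333 which rounds to 0.43
e^(−rT) = e^(−0.08·1.5) = 0.8869
N(−d₂) = N(-0.43) = 0.3336;  N(−d₁) = N(-0.76) = 0.2236
P = 370·0.8869·0.3336 − 400·0.2236 = 109.4718 − 89.4400 = 20.0318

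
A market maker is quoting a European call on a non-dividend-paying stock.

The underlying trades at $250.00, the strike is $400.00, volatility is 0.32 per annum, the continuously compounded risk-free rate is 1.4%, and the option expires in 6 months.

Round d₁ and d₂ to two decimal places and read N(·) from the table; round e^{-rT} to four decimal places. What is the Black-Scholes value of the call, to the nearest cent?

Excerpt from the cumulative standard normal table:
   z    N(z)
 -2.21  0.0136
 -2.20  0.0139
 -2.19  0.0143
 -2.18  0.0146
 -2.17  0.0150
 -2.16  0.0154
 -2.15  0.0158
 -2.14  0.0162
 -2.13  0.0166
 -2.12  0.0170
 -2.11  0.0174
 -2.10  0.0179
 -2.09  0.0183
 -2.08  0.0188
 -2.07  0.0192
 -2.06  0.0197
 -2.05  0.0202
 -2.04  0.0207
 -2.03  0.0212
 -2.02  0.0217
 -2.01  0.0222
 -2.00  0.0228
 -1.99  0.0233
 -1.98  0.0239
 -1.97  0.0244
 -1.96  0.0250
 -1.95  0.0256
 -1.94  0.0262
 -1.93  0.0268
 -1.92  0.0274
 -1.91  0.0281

σ√T = 0.32·√0.5 = 0.2263
ln(S/K) + (r + σ²/2)T = ln(250/400) + (0.014 + 0.32²/2)·0.5 = -0.4700 + 0.0326 = -0.4374
d₁ = -0.4374 / 0.2263 = -1.9331 → -1.93
d₂ = d₁ − σ√T = -1.9331 − 0.2263 = -2.1593 → -2.16
e^(−rT) = e^(−0.014·0.5) = 0.9930
N(d₁) = N(-1.93) = 0.0268;  N(d₂) = N(-2.16) = 0.0154
C = 250·0.0268 − 400·0.9930·0.0154 = 6.7000 − 6.1169 = 0.5831

$0.58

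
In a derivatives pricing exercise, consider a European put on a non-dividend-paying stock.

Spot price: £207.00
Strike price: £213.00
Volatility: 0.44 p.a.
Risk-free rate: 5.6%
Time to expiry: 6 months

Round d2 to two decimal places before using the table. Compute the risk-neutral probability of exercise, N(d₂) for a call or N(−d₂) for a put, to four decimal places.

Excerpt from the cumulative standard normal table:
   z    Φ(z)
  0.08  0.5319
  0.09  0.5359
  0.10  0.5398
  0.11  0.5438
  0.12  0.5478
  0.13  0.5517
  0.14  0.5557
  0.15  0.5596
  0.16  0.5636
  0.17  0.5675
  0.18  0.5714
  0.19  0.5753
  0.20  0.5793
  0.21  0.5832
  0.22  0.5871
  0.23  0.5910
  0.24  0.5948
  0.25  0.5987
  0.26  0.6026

σ√T = 0.44·√0.5 = 0.3111
ln(S/K) + (r + σ²/2)T = ln(207/213) + (0.056 + 0.44²/2)·0.5 = -0.0286 + 0.0764 = 0.0478
d₁ = 0.0478 / 0.3111 = 0.1537 ⇒ 0.15
d₂ = d₁ − σ√T = 0.1537 − 0.3111 = -0.1574 ⇒ -0.16
Risk-neutral Pr[S_T < K] = N(−d₂) = N(0.16) = 0.5636

0.5636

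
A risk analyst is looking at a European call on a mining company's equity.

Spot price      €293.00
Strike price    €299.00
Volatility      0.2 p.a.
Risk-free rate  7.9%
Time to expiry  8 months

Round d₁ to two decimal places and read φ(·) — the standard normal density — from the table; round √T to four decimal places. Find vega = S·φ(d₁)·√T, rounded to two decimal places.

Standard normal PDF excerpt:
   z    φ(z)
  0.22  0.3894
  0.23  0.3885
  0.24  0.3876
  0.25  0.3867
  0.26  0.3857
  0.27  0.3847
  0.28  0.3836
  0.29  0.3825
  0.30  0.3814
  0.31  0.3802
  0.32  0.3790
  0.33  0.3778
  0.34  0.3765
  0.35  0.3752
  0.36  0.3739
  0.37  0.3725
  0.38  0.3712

91.77

σ√T = 0.2 × 0.8165 = 0.1633
d₁ = [ln(293/299) + (0.079 + ½·0.2²)·0.6667] / (σ√T) = (-0.0203 + 0.0660) / 0.1633 = 0.2800 → 0.28
√T = √0.6667 = 0.8165
φ(d₁) = φ(0.28) = 0.3836
vega = S·φ(d₁)·√T = 293·0.3836·0.8165 = 91.7704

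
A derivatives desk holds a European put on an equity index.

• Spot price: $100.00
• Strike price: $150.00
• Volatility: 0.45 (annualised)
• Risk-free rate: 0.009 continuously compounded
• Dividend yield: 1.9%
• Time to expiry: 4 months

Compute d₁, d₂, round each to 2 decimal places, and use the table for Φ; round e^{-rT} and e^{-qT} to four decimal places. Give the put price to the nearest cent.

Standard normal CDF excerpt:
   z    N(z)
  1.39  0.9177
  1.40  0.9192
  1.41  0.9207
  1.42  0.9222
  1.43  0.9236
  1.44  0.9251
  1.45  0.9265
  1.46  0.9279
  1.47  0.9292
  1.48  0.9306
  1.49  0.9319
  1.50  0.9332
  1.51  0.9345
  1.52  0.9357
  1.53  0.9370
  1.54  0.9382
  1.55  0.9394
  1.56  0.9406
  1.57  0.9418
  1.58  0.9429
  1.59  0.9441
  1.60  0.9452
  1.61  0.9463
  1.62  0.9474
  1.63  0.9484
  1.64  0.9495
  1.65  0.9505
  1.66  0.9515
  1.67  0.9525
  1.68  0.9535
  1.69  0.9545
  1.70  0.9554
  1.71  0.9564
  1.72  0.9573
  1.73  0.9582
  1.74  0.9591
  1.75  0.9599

T = 0.3333;  σ√T = 0.2598
d₁ = [ln(100/150) + (0.009 − 0.019 + ½·0.45²)·0.3333] / (σ√T) = (-0.4055 + 0.0304) / 0.2598 = -1.4436 which rounds to -1.44
d₂ = -1.4436 − 0.2598 = -1.7034 which rounds to -1.70
exp(−qT) = exp(−0.019·0.3333) = 0.9937;  exp(−rT) = exp(−0.009·0.3333) = 0.9970
N(−d₂) = N(1.70) = 0.9554;  N(−d₁) = N(1.44) = 0.9251
P = 150·0.9970·0.9554 − 100·0.9937·0.9251 = 142.8801 − 91.9272 = 50.9529

$50.95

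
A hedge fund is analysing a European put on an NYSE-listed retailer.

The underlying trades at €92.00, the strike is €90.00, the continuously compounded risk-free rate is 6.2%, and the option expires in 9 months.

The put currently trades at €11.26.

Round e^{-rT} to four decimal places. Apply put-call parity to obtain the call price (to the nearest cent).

exp(−rT) = exp(−0.062·0.75) = 0.9546
Put-call parity: C − P = S − K·e^(−rT) = 92 − 90·0.9546 = 92 − 85.9140 = 6.0860
C = P + (C − P) = 11.26 + (6.0860) = 17.3460

€17.35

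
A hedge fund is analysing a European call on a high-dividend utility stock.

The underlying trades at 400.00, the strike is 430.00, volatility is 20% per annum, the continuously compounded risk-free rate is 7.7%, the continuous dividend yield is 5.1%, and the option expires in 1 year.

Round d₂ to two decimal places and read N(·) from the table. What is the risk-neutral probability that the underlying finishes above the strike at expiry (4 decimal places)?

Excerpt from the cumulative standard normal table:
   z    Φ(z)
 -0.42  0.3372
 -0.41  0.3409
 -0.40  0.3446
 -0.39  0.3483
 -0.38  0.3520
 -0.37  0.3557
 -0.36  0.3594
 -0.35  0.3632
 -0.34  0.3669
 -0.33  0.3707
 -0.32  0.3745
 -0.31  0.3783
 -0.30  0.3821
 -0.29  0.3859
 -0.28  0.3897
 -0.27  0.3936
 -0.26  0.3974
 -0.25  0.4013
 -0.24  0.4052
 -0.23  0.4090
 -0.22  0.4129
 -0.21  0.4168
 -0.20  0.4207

0.3707

T = 1;  σ√T = 0.2000
d₁ = [ln(400/430) + (0.077 − 0.051 + ½·0.2²)·1] / (σ√T) = (-0.0723 + 0.0460) / 0.2000 = -0.1316 ≈ -0.13
d₂ = -0.1316 − 0.2000 = -0.3316 ≈ -0.33
Risk-neutral Pr[S_T > K] = N(d₂) = N(-0.33) = 0.3707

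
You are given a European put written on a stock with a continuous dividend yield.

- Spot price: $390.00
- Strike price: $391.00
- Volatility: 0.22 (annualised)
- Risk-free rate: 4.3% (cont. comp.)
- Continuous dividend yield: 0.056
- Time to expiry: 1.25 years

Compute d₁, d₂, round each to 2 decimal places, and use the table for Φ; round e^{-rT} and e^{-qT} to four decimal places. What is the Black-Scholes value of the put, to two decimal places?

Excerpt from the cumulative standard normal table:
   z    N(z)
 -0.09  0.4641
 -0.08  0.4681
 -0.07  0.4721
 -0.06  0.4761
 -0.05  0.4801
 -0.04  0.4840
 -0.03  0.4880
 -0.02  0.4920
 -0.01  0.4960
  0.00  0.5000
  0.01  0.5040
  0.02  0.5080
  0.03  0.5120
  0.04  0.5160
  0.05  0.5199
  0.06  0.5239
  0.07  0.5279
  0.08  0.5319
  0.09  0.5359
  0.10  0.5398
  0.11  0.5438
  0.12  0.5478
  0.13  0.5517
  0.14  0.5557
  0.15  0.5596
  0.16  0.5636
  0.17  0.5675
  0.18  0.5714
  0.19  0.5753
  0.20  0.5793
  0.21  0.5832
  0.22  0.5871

σ√T = 0.22 × 1.1180 = 0.2460
d₁ = [ln(390/391) + (0.043 − 0.056 + ½·0.22²)·1.25] / (σ√T) = (-0.0026 + 0.0140) / 0.2460 = 0.0465 ≈ 0.05
d₂ = 0.0465 − 0.2460 = -0.1995 ≈ -0.20
exp(−qT) = exp(−0.056·1.25) = 0.9324;  exp(−rT) = exp(−0.043·1.25) = 0.9477
P = 391·0.9477·N(0.20) − 390·0.9324·N(-0.05) = 391·0.9477·0.5793 − 390·0.9324·0.4801 = 214.6600 − 174.5816 = 40.0784

$40.08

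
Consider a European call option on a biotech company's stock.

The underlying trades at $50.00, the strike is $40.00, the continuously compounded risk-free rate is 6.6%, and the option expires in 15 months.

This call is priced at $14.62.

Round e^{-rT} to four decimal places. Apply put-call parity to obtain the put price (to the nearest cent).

$1.45

exp(−rT) = exp(−0.066·1.25) = 0.9208
Put-call parity: C − P = S − K·e^(−rT) = 50 − 40·0.9208 = 50 − 36.8320 = 13.1680
P = C − (C − P) = 14.62 − (13.1680) = 1.4520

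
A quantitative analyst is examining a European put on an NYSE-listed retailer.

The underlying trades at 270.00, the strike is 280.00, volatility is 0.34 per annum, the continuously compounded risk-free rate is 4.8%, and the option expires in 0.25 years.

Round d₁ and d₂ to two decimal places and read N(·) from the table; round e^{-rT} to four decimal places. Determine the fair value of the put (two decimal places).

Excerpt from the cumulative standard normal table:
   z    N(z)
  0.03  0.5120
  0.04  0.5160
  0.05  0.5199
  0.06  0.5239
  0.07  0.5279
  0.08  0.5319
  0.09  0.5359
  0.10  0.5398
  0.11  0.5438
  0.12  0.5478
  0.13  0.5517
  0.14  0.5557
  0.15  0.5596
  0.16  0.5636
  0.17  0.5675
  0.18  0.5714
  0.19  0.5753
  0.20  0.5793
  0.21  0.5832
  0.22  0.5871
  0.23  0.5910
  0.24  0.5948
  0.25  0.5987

σ√T = 0.34 × 0.5000 = 0.1700
d₁ = [ln(270/280) + (0.048 + 0.34²/2)·0.25] / 0.1700 = [-0.0364 + 0.0265] / 0.1700 = -0.0583 → -0.06
d₂ = d₁ − σ√T = -0.0583 − 0.1700 = -0.2283 → -0.23
e^(−rT) = e^(−0.048·0.25) = 0.9881
N(−d₂) = N(0.23) = 0.5910;  N(−d₁) = N(0.06) = 0.5239
P = 280·0.9881·0.5910 − 270·0.5239 = 163.5108 − 141.4530 = 22.0578

22.06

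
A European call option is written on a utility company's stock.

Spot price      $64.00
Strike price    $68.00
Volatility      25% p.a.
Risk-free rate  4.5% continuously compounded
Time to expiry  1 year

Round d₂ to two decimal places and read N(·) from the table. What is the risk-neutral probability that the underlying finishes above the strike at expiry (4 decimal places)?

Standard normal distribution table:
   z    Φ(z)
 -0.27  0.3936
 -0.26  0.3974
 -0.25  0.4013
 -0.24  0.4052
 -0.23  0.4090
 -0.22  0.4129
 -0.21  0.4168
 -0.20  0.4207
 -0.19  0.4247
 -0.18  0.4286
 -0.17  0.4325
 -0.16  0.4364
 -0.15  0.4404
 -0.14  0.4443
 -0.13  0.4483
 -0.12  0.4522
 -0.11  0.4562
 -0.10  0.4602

T = 1;  σ√T = 0.2500
d₁ = [ln(64/68) + (0.045 + ½·0.25²)·1] / (σ√T) = (-0.0606 + 0.0762) / 0.2500 = 0.0625 → 0.06
d₂ = 0.0625 − 0.2500 = -0.1875 → -0.19
Risk-neutral Pr[S_T > K] = N(d₂) = N(-0.19) = 0.4247

0.4247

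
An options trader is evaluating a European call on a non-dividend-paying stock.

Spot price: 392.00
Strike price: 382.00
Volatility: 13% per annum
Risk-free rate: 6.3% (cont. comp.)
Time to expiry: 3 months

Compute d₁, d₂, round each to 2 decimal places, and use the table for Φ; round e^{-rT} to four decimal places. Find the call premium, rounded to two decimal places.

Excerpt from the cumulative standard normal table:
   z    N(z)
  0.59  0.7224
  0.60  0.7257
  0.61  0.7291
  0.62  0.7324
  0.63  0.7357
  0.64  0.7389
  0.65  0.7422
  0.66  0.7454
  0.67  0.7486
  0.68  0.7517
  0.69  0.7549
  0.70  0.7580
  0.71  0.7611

19.28

σ√T = 0.13 × 0.5000 = 0.0650
d₁ = [ln(392/382) + (0.063 + ½·0.13²)·0.25] / (σ√T) = (0.0258 + 0.0179) / 0.0650 = 0.6724 ⇒ 0.67
d₂ = 0.6724 − 0.0650 = 0.6074 ⇒ 0.61
exp(−rT) = exp(−0.063·0.25) = 0.9844
N(d₁) = N(0.67) = 0.7486;  N(d₂) = N(0.61) = 0.7291
C = 392·0.7486 − 382·0.9844·0.7291 = 293.4512 − 274.1713 = 19.2799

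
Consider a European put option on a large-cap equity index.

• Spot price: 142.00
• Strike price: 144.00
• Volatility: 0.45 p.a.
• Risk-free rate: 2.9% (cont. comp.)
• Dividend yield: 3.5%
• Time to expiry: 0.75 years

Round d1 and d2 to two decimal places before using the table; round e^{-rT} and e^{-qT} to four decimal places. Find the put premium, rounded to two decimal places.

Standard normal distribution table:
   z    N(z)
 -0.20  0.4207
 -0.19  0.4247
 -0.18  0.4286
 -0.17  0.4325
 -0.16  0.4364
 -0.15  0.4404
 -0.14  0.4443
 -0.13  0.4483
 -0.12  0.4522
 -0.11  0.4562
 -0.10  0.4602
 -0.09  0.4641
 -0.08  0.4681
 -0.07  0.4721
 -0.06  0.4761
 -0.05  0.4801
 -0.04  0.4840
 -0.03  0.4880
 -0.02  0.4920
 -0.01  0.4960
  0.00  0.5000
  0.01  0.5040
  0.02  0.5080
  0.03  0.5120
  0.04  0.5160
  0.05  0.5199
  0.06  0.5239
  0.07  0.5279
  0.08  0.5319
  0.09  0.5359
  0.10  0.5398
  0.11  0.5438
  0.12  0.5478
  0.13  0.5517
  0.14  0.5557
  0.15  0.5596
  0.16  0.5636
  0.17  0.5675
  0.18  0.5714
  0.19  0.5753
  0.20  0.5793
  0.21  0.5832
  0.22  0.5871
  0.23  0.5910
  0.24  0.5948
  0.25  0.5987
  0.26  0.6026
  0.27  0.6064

T = 0.75;  σ√T = 0.3897
ln(S/K) + (r − q + σ²/2)T = ln(142/144) + (0.029 − 0.035 + 0.45²/2)·0.75 = -0.0140 + 0.0714 = 0.0575
d₁ = 0.0575 / 0.3897 = 0.1474 ⇒ 0.15
d₂ = d₁ − σ√T = 0.1474 − 0.3897 = -0.2423 ⇒ -0.24
exp(−qT) = exp(−0.035·0.75) = 0.9741;  exp(−rT) = exp(−0.029·0.75) = 0.9785
N(−d₂) = N(0.24) = 0.5948;  N(−d₁) = N(-0.15) = 0.4404
P = 144·0.9785·0.5948 − 142·0.9741·0.4404 = 83.8097 − 60.9171 = 22.8926

22.89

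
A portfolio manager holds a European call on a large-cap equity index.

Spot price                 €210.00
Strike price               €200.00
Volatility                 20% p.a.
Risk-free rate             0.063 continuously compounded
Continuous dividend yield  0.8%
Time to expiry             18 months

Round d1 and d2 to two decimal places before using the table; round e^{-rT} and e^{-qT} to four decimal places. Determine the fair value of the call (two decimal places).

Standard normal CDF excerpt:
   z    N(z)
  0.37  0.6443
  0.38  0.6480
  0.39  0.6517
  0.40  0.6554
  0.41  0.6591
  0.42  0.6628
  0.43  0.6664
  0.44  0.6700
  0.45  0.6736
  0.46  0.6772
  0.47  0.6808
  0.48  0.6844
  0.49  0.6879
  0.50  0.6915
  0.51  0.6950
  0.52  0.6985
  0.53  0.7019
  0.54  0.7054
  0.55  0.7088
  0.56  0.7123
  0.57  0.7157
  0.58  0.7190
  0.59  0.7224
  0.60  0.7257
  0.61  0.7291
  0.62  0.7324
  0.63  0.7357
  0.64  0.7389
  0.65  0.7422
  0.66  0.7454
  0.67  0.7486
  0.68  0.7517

€34.74

T = 1.5;  σ√T = 0.2449
d₁ = [ln(210/200) + (0.063 − 0.008 + 0.2²/2)·1.5] / 0.2449 = [0.0488 + 0.1125] / 0.2449 = 0.6585 ≈ 0.66
d₂ = d₁ − σ√T = 0.6585 − 0.2449 = 0.4135 ≈ 0.41
e^(−qT) = e^(−0.008·1.5) = 0.9881;  e^(−rT) = e^(−0.063·1.5) = 0.9098
N(d₁) = N(0.66) = 0.7454;  N(d₂) = N(0.41) = 0.6591
C = 210·0.9881·0.7454 − 200·0.9098·0.6591 = 154.6712 − 119.9298 = 34.7414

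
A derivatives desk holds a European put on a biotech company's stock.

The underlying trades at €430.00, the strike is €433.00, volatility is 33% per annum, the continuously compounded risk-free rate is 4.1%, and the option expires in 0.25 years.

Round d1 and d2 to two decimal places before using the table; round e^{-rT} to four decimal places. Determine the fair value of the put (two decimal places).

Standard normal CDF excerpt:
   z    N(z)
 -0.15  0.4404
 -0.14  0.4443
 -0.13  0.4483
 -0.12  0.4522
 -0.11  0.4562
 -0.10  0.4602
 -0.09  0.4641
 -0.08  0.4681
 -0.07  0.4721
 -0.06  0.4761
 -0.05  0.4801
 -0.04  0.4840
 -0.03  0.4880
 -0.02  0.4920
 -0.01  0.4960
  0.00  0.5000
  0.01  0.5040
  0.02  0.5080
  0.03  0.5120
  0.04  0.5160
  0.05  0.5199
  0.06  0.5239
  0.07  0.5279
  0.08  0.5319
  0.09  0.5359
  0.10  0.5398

€26.65

σ√T = 0.33·√0.25 = 0.1650
d₁ = [ln(430/433) + (0.041 + ½·0.33²)·0.25] / (σ√T) = (-0.0070 + 0.0239) / 0.1650 = 0.1025 which rounds to 0.10
d₂ = 0.1025 − 0.1650 = -0.0625 which rounds to -0.06
exp(−rT) = exp(−0.041·0.25) = 0.9898
N(−d₂) = N(0.06) = 0.5239;  N(−d₁) = N(-0.10) = 0.4602
P = 433·0.9898·0.5239 − 430·0.4602 = 224.5348 − 197.8860 = 26.6488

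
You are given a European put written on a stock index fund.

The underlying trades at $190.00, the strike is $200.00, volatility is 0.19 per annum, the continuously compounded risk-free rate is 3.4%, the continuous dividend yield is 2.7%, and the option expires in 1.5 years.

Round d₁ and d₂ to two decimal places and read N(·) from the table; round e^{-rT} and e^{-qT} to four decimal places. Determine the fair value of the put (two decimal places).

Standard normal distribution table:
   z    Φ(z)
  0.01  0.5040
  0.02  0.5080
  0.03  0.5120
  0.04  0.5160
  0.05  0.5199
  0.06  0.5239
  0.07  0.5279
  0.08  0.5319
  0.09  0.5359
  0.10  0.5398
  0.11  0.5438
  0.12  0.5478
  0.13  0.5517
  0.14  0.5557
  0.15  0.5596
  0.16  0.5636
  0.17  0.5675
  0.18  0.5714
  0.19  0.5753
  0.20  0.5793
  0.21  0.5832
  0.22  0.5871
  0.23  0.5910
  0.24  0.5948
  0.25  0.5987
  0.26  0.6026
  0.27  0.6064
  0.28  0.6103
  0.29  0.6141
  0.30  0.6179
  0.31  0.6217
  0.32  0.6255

$21.13

σ√T = 0.19 × 1.2247 = 0.2327
d₁ = [ln(190/200) + (0.034 − 0.027 + ½·0.19²)·1.5] / (σ√T) = (-0.0513 + 0.0376) / 0.2327 = -0.0590 ⇒ -0.06
d₂ = -0.0590 − 0.2327 = -0.2917 ⇒ -0.29
exp(−qT) = exp(−0.027·1.5) = 0.9603;  exp(−rT) = exp(−0.034·1.5) = 0.9503
P = 200·0.9503·N(0.29) − 190·0.9603·N(0.06) = 200·0.9503·0.6141 − 190·0.9603·0.5239 = 116.7158 − 95.5892 = 21.1266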